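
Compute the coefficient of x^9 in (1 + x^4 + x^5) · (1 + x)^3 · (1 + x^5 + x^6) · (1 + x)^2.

(1 + x^4 + x^5) has coefficients 1,0,0,0,1,1 for degrees 0…5.
(1 + x)^3 has coefficients 1,3,3,1,0,0,0,0,0,0 for degrees 0…9.
Multiplying by (1 + x^5 + x^6) gives running coefficients 1,3,3,1,0,1,4,6,4,1 for degrees 0…9.
Finally multiplying by (1 + x)^2, the product of all factors after the first has coefficients 1,5,10,10,5,2,6,15,20,15 for degrees 0…9.
[x^9] = 1·15 + 1·2 + 1·5 = 22.

22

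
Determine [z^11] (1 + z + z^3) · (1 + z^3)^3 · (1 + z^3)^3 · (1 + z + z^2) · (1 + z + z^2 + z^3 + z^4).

232

(1 + z + z^3) has coefficients 1,1,0,1 for degrees 0…3.
(1 + z^3)^3 has coefficients 1,0,0,3,0,0,3,0,0,1,0,0 for degrees 0…11.
Multiplying by (1 + z^3)^3 gives running coefficients 1,0,0,6,0,0,15,0,0,20,0,0 for degrees 0…11.
Multiplying by (1 + z + z^2) gives running coefficients 1,1,1,6,6,6,15,15,15,20,20,20 for degrees 0…11.
Finally multiplying by (1 + z + z^2 + z^3 + z^4), the product of all factors after the first has coefficients 1,2,3,9,15,20,34,48,57,71,85,90 for degrees 0…11.
[z^11] = 1·90 + 1·85 + 1·57 = 232.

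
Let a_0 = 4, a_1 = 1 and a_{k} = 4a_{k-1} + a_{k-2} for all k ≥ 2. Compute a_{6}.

2512

The ordinary generating function has denominator 1 - 4q - q^2.
Iterating the recurrence: a_0,…,a_{6} = 4, 1, 8, 33, 140, 593, 2512.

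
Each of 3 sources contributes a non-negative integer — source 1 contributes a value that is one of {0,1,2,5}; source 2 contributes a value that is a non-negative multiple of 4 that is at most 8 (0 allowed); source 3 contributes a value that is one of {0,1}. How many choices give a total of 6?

The generating function for the choices is (1 + t + t² + t⁵)·(1 + t⁴ + t⁸)·(1 + t); the count is [t⁶].
(1 + t + t² + t⁵) has coefficients 1,1,1,0,0,1 for degrees 0…5.
(1 + t⁴ + t⁸) has coefficients 1,0,0,0,1,0,0 for degrees 0…6.
Finally multiplying by (1 + t), the product of all factors after the first has coefficients 1,1,0,0,1,1,0 for degrees 0…6.
[t⁶] = 1·0 + 1·1 + 1·1 + 1·1 = 3.

3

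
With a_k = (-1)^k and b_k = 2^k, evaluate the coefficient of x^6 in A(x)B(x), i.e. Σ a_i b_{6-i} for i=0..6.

The convolution is the x^6 coefficient of A(x)B(x).
Σ = 1·64 − 1·32 + 1·16 − 1·8 + 1·4 − 1·2 + 1·1 = 43.

43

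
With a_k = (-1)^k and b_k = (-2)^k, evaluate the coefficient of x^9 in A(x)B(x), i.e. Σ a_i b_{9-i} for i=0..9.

The convolution is the x^9 coefficient of A(x)B(x).
Σ = 1·(-512) − 1·256 + 1·(-128) − 1·64 + 1·(-32) − 1·16 + 1·(-8) − 1·4 + 1·(-2) − 1·1 = -1023.

-1023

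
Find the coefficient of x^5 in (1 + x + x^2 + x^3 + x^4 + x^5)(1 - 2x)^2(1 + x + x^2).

(1 + x + x^2 + x^3 + x^4 + x^5) has coefficients 1,1,1,1,1,1 for degrees 0…5.
(1 - 2x)^2 has coefficients 1,-4,4,0,0,0 for degrees 0…5.
Finally multiplying by (1 + x + x^2), the product of all factors after the first has coefficients 1,-3,1,0,4,0 for degrees 0…5.
[x^5] = 1·0 + 1·4 + 1·0 + 1·1 + 1·(-3) + 1·1 = 3.

3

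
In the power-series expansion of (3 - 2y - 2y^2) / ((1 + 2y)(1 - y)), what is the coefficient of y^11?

-4779

The denominator gives the recurrence a_n = −a_(n−1) + 2a_(n−2) for n ≥ 3; the numerator fixes a_0 = 3, a_1 = -5, a_2 = 9.
Iterating: 3, -5, 9, -19, 37, -75, 149, -299, 597, -1195, 2389, -4779, so a_11 = -4779.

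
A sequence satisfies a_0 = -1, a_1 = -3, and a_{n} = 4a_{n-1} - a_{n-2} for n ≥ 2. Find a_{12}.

-5757961

The ordinary generating function has denominator 1 - 4z + z^2.
Iterating the recurrence: a_0,…,a_{12} = -1, -3, -11, -41, -153, -571, -2131, -7953, -29681, -110771, -413403, -1542841, -5757961.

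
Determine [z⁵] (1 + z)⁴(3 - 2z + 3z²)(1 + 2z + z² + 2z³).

(1 + z)⁴ has coefficients 1,4,6,4,1 for degrees 0…4.
(3 - 2z + 3z²) has coefficients 3,-2,3,0,0,0 for degrees 0…5.
Finally multiplying by (1 + 2z + z² + 2z³), the product of all factors after the first has coefficients 3,4,2,10,-1,6 for degrees 0…5.
[z⁵] = 1·6 + 4·(-1) + 6·10 + 4·2 + 1·4 = 74.

74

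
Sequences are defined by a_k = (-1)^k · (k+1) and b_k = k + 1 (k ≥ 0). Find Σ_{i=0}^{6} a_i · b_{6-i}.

Write out a_i and b_{6-i} for i = 0,…,6 and sum the products.
Σ = 1·7 − 2·6 + 3·5 − 4·4 + 5·3 − 6·2 + 7·1 = 4.

4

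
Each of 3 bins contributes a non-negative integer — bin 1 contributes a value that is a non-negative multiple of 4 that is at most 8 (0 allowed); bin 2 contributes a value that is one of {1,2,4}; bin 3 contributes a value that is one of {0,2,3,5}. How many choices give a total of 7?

3

The generating function for the choices is (1 + z⁴ + z⁸)·(z + z² + z⁴)·(1 + z² + z³ + z⁵); the count is [z⁷].
(1 + z⁴ + z⁸) has coefficients 1,0,0,0,1,0,0,0 for degrees 0…7.
(z + z² + z⁴) has coefficients 0,1,1,0,1,0,0,0 for degrees 0…7.
Finally multiplying by (1 + z² + z³ + z⁵), the product of all factors after the first has coefficients 0,1,1,1,3,1,2,2 for degrees 0…7.
[z⁷] = 1·2 + 1·1 = 3.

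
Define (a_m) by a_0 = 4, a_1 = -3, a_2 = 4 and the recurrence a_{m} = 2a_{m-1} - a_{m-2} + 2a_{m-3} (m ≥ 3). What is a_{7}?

211

The ordinary generating function has denominator 1 - 2y + y^2 - 2y^3.
Iterating the recurrence: a_0,…,a_{7} = 4, -3, 4, 19, 28, 45, 100, 211.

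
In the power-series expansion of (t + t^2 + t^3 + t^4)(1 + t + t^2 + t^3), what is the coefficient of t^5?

(t + t^2 + t^3 + t^4) has coefficients 0,1,1,1,1 for degrees 0…4.
(1 + t + t^2 + t^3) has coefficients 1,1,1,1,0,0 for degrees 0…5.
[t^5] = 1·0 + 1·1 + 1·1 + 1·1 = 3.

3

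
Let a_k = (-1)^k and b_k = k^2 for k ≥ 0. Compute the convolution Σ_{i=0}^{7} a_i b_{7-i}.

28

Write out a_i and b_{7-i} for i = 0,…,7 and sum the products.
Σ = 1·49 − 1·36 + 1·25 − 1·16 + 1·9 − 1·4 + 1·1 − 1·0 = 28.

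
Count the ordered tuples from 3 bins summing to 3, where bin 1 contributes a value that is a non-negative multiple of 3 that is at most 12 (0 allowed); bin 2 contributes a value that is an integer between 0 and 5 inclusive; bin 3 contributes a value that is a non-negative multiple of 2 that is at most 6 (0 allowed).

The generating function for the choices is (1 + q^3 + q^6 + q^9 + q^12)·(1 + q + q^2 + q^3 + q^4 + q^5)·(1 + q^2 + q^4 + q^6); the count is [q^3].
(1 + q^3 + q^6 + q^9 + q^12) has coefficients 1,0,0,1 for degrees 0…3.
(1 + q + q^2 + q^3 + q^4 + q^5) has coefficients 1,1,1,1 for degrees 0…3.
Finally multiplying by (1 + q^2 + q^4 + q^6), the product of all factors after the first has coefficients 1,1,2,2 for degrees 0…3.
[q^3] = 1·2 + 1·1 = 3.

3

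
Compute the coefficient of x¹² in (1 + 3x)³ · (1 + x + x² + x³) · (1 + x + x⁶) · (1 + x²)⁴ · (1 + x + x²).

3315

(1 + 3x)³ has coefficients 1,9,27,27 for degrees 0…3.
(1 + x + x² + x³) has coefficients 1,1,1,1,0,0,0,0,0,0,0,0,0 for degrees 0…12.
Multiplying by (1 + x + x⁶) gives running coefficients 1,2,2,2,1,0,1,1,1,1,0,0,0 for degrees 0…12.
Multiplying by (1 + x²)⁴ gives running coefficients 1,2,6,10,15,20,21,21,20,15,16,12,11 for degrees 0…12.
Finally multiplying by (1 + x + x²), the product of all factors after the first has coefficients 1,3,9,18,31,45,56,62,62,56,51,43,39 for degrees 0…12.
[x¹²] = 1·39 + 9·43 + 27·51 + 27·56 = 3315.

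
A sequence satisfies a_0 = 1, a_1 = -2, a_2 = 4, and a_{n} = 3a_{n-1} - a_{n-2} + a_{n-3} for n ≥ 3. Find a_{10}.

The ordinary generating function has denominator 1 - 3z + z^2 - z^3.
Iterating the recurrence: a_0,…,a_{10} = 1, -2, 4, 15, 39, 106, 294, 815, 2257, 6250, 17308.

17308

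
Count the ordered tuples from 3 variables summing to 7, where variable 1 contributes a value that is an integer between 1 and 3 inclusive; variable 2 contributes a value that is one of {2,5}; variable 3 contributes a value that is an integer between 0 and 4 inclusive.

5

The generating function for the choices is (t + t² + t³)·(t² + t⁵)·(1 + t + t² + t³ + t⁴); the count is [t⁷].
(t + t² + t³) has coefficients 0,1,1,1 for degrees 0…3.
(t² + t⁵) has coefficients 0,0,1,0,0,1,0,0 for degrees 0…7.
Finally multiplying by (1 + t + t² + t³ + t⁴), the product of all factors after the first has coefficients 0,0,1,1,1,2,2,1 for degrees 0…7.
[t⁷] = 1·2 + 1·2 + 1·1 = 5.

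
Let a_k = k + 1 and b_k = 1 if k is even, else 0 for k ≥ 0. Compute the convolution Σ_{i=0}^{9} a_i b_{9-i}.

Write out a_i and b_{9-i} for i = 0,…,9 and sum the products.
Σ = 1·0 + 2·1 + 3·0 + 4·1 + 5·0 + 6·1 + 7·0 + 8·1 + 9·0 + 10·1 = 30.

30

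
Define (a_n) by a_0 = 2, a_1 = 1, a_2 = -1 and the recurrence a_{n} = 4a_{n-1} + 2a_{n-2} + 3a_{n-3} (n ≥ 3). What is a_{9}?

The ordinary generating function has denominator 1 - 4x - 2x^2 - 3x^3.
Iterating the recurrence: a_0,…,a_{9} = 2, 1, -1, 4, 17, 73, 338, 1549, 7091, 32476.

32476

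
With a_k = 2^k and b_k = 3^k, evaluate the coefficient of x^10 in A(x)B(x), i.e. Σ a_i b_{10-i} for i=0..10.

Write out a_i and b_{10-i} for i = 0,…,10 and sum the products.
Σ = 1·59049 + 2·19683 + 4·6561 + 8·2187 + 16·729 + 32·243 + 64·81 + 128·27 + 256·9 + 512·3 + 1024·1 = 175099.

175099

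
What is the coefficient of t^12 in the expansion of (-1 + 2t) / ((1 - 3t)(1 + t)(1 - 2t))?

-398581

The denominator gives the recurrence a_n = 4a_(n−1) − a_(n−2) − 6a_(n−3) for n ≥ 3; the numerator fixes a_0 = -1, a_1 = -2, a_2 = -7.
Iterating: -1, -2, -7, -20, -61, -182, -547, -1640, -4921, -14762, -44287, -132860, -398581, so a_12 = -398581.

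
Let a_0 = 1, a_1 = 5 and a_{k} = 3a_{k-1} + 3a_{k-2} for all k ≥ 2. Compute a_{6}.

The ordinary generating function has denominator 1 - 3t - 3t^2.
Iterating the recurrence: a_0,…,a_{6} = 1, 5, 18, 69, 261, 990, 3753.

3753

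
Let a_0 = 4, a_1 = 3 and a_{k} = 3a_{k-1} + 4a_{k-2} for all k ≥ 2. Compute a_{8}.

91753

The ordinary generating function has denominator 1 - 3z - 4z^2.
Iterating the recurrence: a_0,…,a_{8} = 4, 3, 25, 87, 361, 1431, 5737, 22935, 91753.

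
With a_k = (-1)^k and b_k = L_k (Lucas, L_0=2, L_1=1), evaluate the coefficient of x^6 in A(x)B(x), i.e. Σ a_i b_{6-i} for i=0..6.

This is [x^6] in the product of the two ordinary generating functions.
Σ = 1·18 − 1·11 + 1·7 − 1·4 + 1·3 − 1·1 + 1·2 = 14.

14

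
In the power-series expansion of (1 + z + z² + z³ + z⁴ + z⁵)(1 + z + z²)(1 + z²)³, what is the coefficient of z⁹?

(1 + z + z² + z³ + z⁴ + z⁵) has coefficients 1,1,1,1,1,1 for degrees 0…5.
(1 + z + z²) has coefficients 1,1,1,0,0,0,0,0,0,0 for degrees 0…9.
Finally multiplying by (1 + z²)³, the product of all factors after the first has coefficients 1,1,4,3,6,3,4,1,1,0 for degrees 0…9.
[z⁹] = 1·0 + 1·1 + 1·1 + 1·4 + 1·3 + 1·6 = 15.

15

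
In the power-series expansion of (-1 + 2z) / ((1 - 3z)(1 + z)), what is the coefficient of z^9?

The denominator gives the recurrence a_n = 2a_(n−1) + 3a_(n−2) for n ≥ 3; the numerator fixes a_0 = -1, a_1 = 0, a_2 = -3.
Iterating: -1, 0, -3, -6, -21, -60, -183, -546, -1641, -4920, so a_9 = -4920.

-4920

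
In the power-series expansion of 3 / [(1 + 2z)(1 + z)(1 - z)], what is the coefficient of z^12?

The denominator gives the recurrence a_n = −2a_(n−1) + a_(n−2) + 2a_(n−3) for n ≥ 3; the numerator fixes a_0 = 3, a_1 = -6, a_2 = 15.
Iterating: 3, -6, 15, -30, 63, -126, 255, -510, 1023, -2046, 4095, -8190, 16383, so a_12 = 16383.

16383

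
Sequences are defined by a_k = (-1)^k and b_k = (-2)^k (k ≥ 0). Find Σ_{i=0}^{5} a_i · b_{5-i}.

Write out a_i and b_{5-i} for i = 0,…,5 and sum the products.
Σ = 1·(-32) − 1·16 + 1·(-8) − 1·4 + 1·(-2) − 1·1 = -63.

-63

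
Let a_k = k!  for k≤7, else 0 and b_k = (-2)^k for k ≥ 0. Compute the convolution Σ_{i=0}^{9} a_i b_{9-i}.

15424

This is [x^9] in the product of the two ordinary generating functions.
Σ = 1·(-512) + 1·256 + 2·(-128) + 6·64 + 24·(-32) + 120·16 + 720·(-8) + 5040·4 + 0·(-2) + 0·1 = 15424.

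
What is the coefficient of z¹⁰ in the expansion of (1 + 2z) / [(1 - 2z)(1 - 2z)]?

21504

The denominator gives the recurrence a_n = 4a_(n−1) − 4a_(n−2) for n ≥ 2; the numerator fixes a_0 = 1, a_1 = 6.
Iterating: 1, 6, 20, 56, 144, 352, 832, 1920, 4352, 9728, 21504, so a_10 = 21504.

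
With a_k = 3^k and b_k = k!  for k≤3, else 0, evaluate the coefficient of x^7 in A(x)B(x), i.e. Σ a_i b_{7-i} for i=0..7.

3888

Write out a_i and b_{7-i} for i = 0,…,7 and sum the products.
Σ = 1·0 + 3·0 + 9·0 + 27·0 + 81·6 + 243·2 + 729·1 + 2187·1 = 3888.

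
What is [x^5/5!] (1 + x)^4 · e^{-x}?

19

The EGF product rule gives c_5 = Σ_{k_1+k_2=5} C(5; k_1,k_2) · ∏ g_i(k_i), where (1+x)^4 gives the falling factorial (4)_k; e^{-x} gives (-1)^k.
g_1(k) for k = 0…5: 1, 4, 12, 24, 24, 0.
g_2(k) for k = 0…5: 1, -1, 1, -1, 1, -1.
c_5 = Σ_k C(5,k)·g_1(k)·g_2(5−k) = 1·1·(-1) + 5·4·1 + 10·12·(-1) + 10·24·1 + 5·24·(-1) = −1 + 20 − 120 + 240 − 120 = 19.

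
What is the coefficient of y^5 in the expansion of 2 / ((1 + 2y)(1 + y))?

Partial fractions give a closed form: a_n = (4)·(-2)^n + (-2)·(-1)^n.
At n = 5: a_5 = -126.

-126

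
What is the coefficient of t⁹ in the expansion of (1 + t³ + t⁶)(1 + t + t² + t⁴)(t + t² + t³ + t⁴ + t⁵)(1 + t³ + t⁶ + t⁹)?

16

(1 + t³ + t⁶) has coefficients 1,0,0,1,0,0,1 for degrees 0…6.
(1 + t + t² + t⁴) has coefficients 1,1,1,0,1,0,0,0,0,0 for degrees 0…9.
Multiplying by (t + t² + t³ + t⁴ + t⁵) gives running coefficients 0,1,2,3,3,4,3,2,1,1 for degrees 0…9.
Finally multiplying by (1 + t³ + t⁶ + t⁹), the product of all factors after the first has coefficients 0,1,2,3,4,6,6,6,7,7 for degrees 0…9.
[t⁹] = 1·7 + 1·6 + 1·3 = 16.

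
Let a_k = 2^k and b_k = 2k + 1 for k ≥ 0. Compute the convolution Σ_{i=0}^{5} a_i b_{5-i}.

177

This is [x^5] in the product of the two ordinary generating functions.
Σ = 1·11 + 2·9 + 4·7 + 8·5 + 16·3 + 32·1 = 177.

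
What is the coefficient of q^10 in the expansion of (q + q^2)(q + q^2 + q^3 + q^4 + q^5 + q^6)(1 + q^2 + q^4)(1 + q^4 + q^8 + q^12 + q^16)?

9

(q + q^2) has coefficients 0,1,1 for degrees 0…2.
(q + q^2 + q^3 + q^4 + q^5 + q^6) has coefficients 0,1,1,1,1,1,1,0,0,0,0 for degrees 0…10.
Multiplying by (1 + q^2 + q^4) gives running coefficients 0,1,1,2,2,3,3,2,2,1,1 for degrees 0…10.
Finally multiplying by (1 + q^4 + q^8 + q^12 + q^16), the product of all factors after the first has coefficients 0,1,1,2,2,4,4,4,4,5,5 for degrees 0…10.
[q^10] = 1·5 + 1·4 = 9.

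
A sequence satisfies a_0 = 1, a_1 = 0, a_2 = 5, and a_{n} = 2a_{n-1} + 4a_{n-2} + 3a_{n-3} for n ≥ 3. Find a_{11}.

The ordinary generating function has denominator 1 - 2t - 4t^2 - 3t^3.
Iterating the recurrence: a_0,…,a_{11} = 1, 0, 5, 13, 46, 159, 541, 1856, 6353, 21753, 74486, 255043.

255043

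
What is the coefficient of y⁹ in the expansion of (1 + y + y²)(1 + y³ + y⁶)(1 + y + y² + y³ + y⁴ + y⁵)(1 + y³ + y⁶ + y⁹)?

16

(1 + y + y²) has coefficients 1,1,1 for degrees 0…2.
(1 + y³ + y⁶) has coefficients 1,0,0,1,0,0,1,0,0,0 for degrees 0…9.
Multiplying by (1 + y + y² + y³ + y⁴ + y⁵) gives running coefficients 1,1,1,2,2,2,2,2,2,1 for degrees 0…9.
Finally multiplying by (1 + y³ + y⁶ + y⁹), the product of all factors after the first has coefficients 1,1,1,3,3,3,5,5,5,6 for degrees 0…9.
[y⁹] = 1·6 + 1·5 + 1·5 = 16.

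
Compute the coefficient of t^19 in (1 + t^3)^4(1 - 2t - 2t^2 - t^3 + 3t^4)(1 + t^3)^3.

49

(1 + t^3)^4 has coefficients 1,0,0,4,0,0,6,0,0,4,0,0,1 for degrees 0…12.
(1 - 2t - 2t^2 - t^3 + 3t^4) has coefficients 1,-2,-2,-1,3,0,0,0,0,0,0,0,0,0,0,0,0,0,0,0 for degrees 0…19.
Finally multiplying by (1 + t^3)^3, the product of all factors after the first has coefficients 1,-2,-2,2,-3,-6,0,3,-6,-2,7,-2,-1,3,0,0,0,0,0,0 for degrees 0…19.
[t^19] = 1·0 + 4·0 + 6·3 + 4·7 + 1·3 = 49.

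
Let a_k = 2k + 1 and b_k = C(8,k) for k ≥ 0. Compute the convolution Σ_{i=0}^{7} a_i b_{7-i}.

1793

Write out a_i and b_{7-i} for i = 0,…,7 and sum the products.
Σ = 1·8 + 3·28 + 5·56 + 7·70 + 9·56 + 11·28 + 13·8 + 15·1 = 1793.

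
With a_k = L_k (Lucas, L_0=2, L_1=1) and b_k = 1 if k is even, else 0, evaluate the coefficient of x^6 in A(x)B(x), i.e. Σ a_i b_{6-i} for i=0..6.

Write out a_i and b_{6-i} for i = 0,…,6 and sum the products.
Σ = 2·1 + 1·0 + 3·1 + 4·0 + 7·1 + 11·0 + 18·1 = 30.

30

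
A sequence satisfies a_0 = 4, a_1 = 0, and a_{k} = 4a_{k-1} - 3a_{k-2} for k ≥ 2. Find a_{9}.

The ordinary generating function has denominator 1 - 4q + 3q^2.
Iterating the recurrence: a_0,…,a_{9} = 4, 0, -12, -48, -156, -480, -1452, -4368, -13116, -39360.

-39360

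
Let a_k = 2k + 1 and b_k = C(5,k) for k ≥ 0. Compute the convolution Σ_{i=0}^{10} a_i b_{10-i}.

Write out a_i and b_{10-i} for i = 0,…,10 and sum the products.
Σ = 1·0 + 3·0 + 5·0 + 7·0 + 9·0 + 11·1 + 13·5 + 15·10 + 17·10 + 19·5 + 21·1 = 512.

512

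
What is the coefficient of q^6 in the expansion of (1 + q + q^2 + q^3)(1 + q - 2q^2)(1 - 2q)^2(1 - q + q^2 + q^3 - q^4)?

13

(1 + q + q^2 + q^3) has coefficients 1,1,1,1 for degrees 0…3.
(1 + q - 2q^2) has coefficients 1,1,-2,0,0,0,0 for degrees 0…6.
Multiplying by (1 - 2q)^2 gives running coefficients 1,-3,-2,12,-8,0,0 for degrees 0…6.
Finally multiplying by (1 - q + q^2 + q^3 - q^4), the product of all factors after the first has coefficients 1,-4,2,12,-26,21,6 for degrees 0…6.
[q^6] = 1·6 + 1·21 + 1·(-26) + 1·12 = 13.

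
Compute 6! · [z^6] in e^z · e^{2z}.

The EGF product rule gives c_6 = Σ_{k_1+k_2=6} C(6; k_1,k_2) · ∏ g_i(k_i), where e^z gives (1)^k; e^{2z} gives (2)^k.
g_1(k) for k = 0…6: 1, 1, 1, 1, 1, 1, 1.
g_2(k) for k = 0…6: 1, 2, 4, 8, 16, 32, 64.
c_6 = Σ_k C(6,k)·g_1(k)·g_2(6−k) = 1·1·64 + 6·1·32 + 15·1·16 + 20·1·8 + 15·1·4 + 6·1·2 + 1·1·1 = 64 + 192 + 240 + 160 + 60 + 12 + 1 = 729.

729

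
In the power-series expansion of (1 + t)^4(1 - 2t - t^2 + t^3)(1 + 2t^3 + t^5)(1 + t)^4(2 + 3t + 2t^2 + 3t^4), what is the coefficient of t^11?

-1582

(1 + t)^4 has coefficients 1,4,6,4,1 for degrees 0…4.
(1 - 2t - t^2 + t^3) has coefficients 1,-2,-1,1,0,0,0,0,0,0,0,0 for degrees 0…11.
Multiplying by (1 + 2t^3 + t^5) gives running coefficients 1,-2,-1,3,-4,-1,0,-1,1,0,0,0 for degrees 0…11.
Multiplying by (1 + t)^4 gives running coefficients 1,2,-3,-9,-5,-5,-17,-20,-11,-3,2,3 for degrees 0…11.
Finally multiplying by (2 + 3t + 2t^2 + 3t^4), the product of all factors after the first has coefficients 2,7,2,-23,-40,-37,-68,-128,-131,-94,-78,-54 for degrees 0…11.
[t^11] = 1·(-54) + 4·(-78) + 6·(-94) + 4·(-131) + 1·(-128) = -1582.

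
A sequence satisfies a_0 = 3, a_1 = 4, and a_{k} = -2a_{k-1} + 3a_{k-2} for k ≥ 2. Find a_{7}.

The ordinary generating function has denominator 1 + 2y - 3y^2.
Iterating the recurrence: a_0,…,a_{7} = 3, 4, 1, 10, -17, 64, -179, 550.

550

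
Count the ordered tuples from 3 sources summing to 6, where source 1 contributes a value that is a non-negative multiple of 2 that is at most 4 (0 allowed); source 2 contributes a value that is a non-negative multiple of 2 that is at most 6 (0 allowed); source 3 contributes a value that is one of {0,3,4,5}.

5

The generating function for the choices is (1 + q^2 + q^4)·(1 + q^2 + q^4 + q^6)·(1 + q^3 + q^4 + q^5); the count is [q^6].
(1 + q^2 + q^4) has coefficients 1,0,1,0,1 for degrees 0…4.
(1 + q^2 + q^4 + q^6) has coefficients 1,0,1,0,1,0,1 for degrees 0…6.
Finally multiplying by (1 + q^3 + q^4 + q^5), the product of all factors after the first has coefficients 1,0,1,1,2,2,2 for degrees 0…6.
[q^6] = 1·2 + 1·2 + 1·1 = 5.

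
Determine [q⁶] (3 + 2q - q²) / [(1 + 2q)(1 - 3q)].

1600

The denominator gives the recurrence a_n = a_(n−1) + 6a_(n−2) for n ≥ 3; the numerator fixes a_0 = 3, a_1 = 5, a_2 = 22.
Iterating: 3, 5, 22, 52, 184, 496, 1600, so a_6 = 1600.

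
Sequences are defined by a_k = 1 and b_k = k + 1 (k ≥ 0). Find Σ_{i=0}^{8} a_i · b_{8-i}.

45

The convolution is the t^8 coefficient of A(t)B(t).
Σ = 1·9 + 1·8 + 1·7 + 1·6 + 1·5 + 1·4 + 1·3 + 1·2 + 1·1 = 45.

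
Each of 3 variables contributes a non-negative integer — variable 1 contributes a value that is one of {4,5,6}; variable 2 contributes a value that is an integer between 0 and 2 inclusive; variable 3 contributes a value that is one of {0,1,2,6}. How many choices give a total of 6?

The generating function for the choices is (q^4 + q^5 + q^6)·(1 + q + q^2)·(1 + q + q^2 + q^6); the count is [q^6].
(q^4 + q^5 + q^6) has coefficients 0,0,0,0,1,1,1 for degrees 0…6.
(1 + q + q^2) has coefficients 1,1,1,0,0,0,0 for degrees 0…6.
Finally multiplying by (1 + q + q^2 + q^6), the product of all factors after the first has coefficients 1,2,3,2,1,0,1 for degrees 0…6.
[q^6] = 1·3 + 1·2 + 1·1 = 6.

6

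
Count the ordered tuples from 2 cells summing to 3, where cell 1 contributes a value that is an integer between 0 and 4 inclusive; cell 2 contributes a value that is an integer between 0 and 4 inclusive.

The generating function for the choices is (1 + y + y^2 + y^3 + y^4)·(1 + y + y^2 + y^3 + y^4); the count is [y^3].
(1 + y + y^2 + y^3 + y^4) has coefficients 1,1,1,1 for degrees 0…3.
(1 + y + y^2 + y^3 + y^4) has coefficients 1,1,1,1 for degrees 0…3.
[y^3] = 1·1 + 1·1 + 1·1 + 1·1 = 4.

4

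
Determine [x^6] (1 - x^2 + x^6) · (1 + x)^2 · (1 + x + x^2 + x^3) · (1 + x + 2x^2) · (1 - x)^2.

(1 - x^2 + x^6) has coefficients 1,0,-1,0,0,0,1 for degrees 0…6.
(1 + x)^2 has coefficients 1,2,1,0,0,0,0 for degrees 0…6.
Multiplying by (1 + x + x^2 + x^3) gives running coefficients 1,3,4,4,3,1,0 for degrees 0…6.
Multiplying by (1 + x + 2x^2) gives running coefficients 1,4,9,14,15,12,7 for degrees 0…6.
Finally multiplying by (1 - x)^2, the product of all factors after the first has coefficients 1,2,2,0,-4,-4,-2 for degrees 0…6.
[x^6] = 1·(-2) − 1·(-4) + 1·1 = 3.

3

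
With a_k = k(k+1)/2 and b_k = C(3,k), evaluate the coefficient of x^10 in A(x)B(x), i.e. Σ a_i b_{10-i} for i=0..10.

326

This is [x^10] in the product of the two ordinary generating functions.
Σ = 0·0 + 1·0 + 3·0 + 6·0 + 10·0 + 15·0 + 21·0 + 28·1 + 36·3 + 45·3 + 55·1 = 326.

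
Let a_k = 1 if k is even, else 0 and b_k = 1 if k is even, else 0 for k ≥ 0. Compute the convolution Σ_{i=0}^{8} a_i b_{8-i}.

This is [x^8] in the product of the two ordinary generating functions.
Σ = 1·1 + 0·0 + 1·1 + 0·0 + 1·1 + 0·0 + 1·1 + 0·0 + 1·1 = 5.

5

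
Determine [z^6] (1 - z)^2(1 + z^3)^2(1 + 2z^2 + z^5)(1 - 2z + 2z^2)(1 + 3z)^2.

87

(1 - z)^2 has coefficients 1,-2,1 for degrees 0…2.
(1 + z^3)^2 has coefficients 1,0,0,2,0,0,1 for degrees 0…6.
Multiplying by (1 + 2z^2 + z^5) gives running coefficients 1,0,2,2,0,5,1 for degrees 0…6.
Multiplying by (1 - 2z + 2z^2) gives running coefficients 1,-2,4,-2,0,9,-9 for degrees 0…6.
Finally multiplying by (1 + 3z)^2, the product of all factors after the first has coefficients 1,4,1,4,24,-9,45 for degrees 0…6.
[z^6] = 1·45 − 2·(-9) + 1·24 = 87.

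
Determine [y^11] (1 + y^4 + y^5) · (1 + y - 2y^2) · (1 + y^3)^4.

4

(1 + y^4 + y^5) has coefficients 1,0,0,0,1,1 for degrees 0…5.
(1 + y - 2y^2) has coefficients 1,1,-2,0,0,0,0,0,0,0,0,0 for degrees 0…11.
Finally multiplying by (1 + y^3)^4, the product of all factors after the first has coefficients 1,1,-2,4,4,-8,6,6,-12,4,4,-8 for degrees 0…11.
[y^11] = 1·(-8) + 1·6 + 1·6 = 4.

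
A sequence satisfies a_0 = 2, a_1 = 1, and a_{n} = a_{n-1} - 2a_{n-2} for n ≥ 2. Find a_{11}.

The ordinary generating function has denominator 1 - q + 2q^2.
Iterating the recurrence: a_0,…,a_{11} = 2, 1, -3, -5, 1, 11, 9, -13, -31, -5, 57, 67.

67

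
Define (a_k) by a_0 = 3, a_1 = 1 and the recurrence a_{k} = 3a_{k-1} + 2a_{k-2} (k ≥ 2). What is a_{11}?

The ordinary generating function has denominator 1 - 3q - 2q^2.
Iterating the recurrence: a_0,…,a_{11} = 3, 1, 9, 29, 105, 373, 1329, 4733, 16857, 60037, 213825, 761549.

761549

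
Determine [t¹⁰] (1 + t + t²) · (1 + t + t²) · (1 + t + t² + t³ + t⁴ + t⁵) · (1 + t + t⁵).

10

(1 + t + t²) has coefficients 1,1,1 for degrees 0…2.
(1 + t + t²) has coefficients 1,1,1,0,0,0,0,0,0,0,0 for degrees 0…10.
Multiplying by (1 + t + t² + t³ + t⁴ + t⁵) gives running coefficients 1,2,3,3,3,3,2,1,0,0,0 for degrees 0…10.
Finally multiplying by (1 + t + t⁵), the product of all factors after the first has coefficients 1,3,5,6,6,7,7,6,4,3,3 for degrees 0…10.
[t¹⁰] = 1·3 + 1·3 + 1·4 = 10.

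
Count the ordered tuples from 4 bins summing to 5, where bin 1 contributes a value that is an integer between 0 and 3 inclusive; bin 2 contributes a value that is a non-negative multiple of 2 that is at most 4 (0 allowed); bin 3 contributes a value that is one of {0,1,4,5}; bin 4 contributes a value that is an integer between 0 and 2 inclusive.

15

The generating function for the choices is (1 + x + x^2 + x^3)·(1 + x^2 + x^4)·(1 + x + x^4 + x^5)·(1 + x + x^2); the count is [x^5].
(1 + x + x^2 + x^3) has coefficients 1,1,1,1 for degrees 0…3.
(1 + x^2 + x^4) has coefficients 1,0,1,0,1,0 for degrees 0…5.
Multiplying by (1 + x + x^4 + x^5) gives running coefficients 1,1,1,1,2,2 for degrees 0…5.
Finally multiplying by (1 + x + x^2), the product of all factors after the first has coefficients 1,2,3,3,4,5 for degrees 0…5.
[x^5] = 1·5 + 1·4 + 1·3 + 1·3 = 15.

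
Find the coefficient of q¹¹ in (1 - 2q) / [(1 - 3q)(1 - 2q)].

177147

Partial fractions give a closed form: a_n = (1)·3^n.
At n = 11: a_11 = 177147.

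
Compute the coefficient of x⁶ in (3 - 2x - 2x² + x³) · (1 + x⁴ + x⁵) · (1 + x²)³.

(3 - 2x - 2x² + x³) has coefficients 3,-2,-2,1 for degrees 0…3.
(1 + x⁴ + x⁵) has coefficients 1,0,0,0,1,1,0 for degrees 0…6.
Finally multiplying by (1 + x²)³, the product of all factors after the first has coefficients 1,0,3,0,4,1,4 for degrees 0…6.
[x⁶] = 3·4 − 2·1 − 2·4 + 1·0 = 2.

2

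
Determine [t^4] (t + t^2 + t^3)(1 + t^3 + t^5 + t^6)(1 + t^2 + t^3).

(t + t^2 + t^3) has coefficients 0,1,1,1 for degrees 0…3.
(1 + t^3 + t^5 + t^6) has coefficients 1,0,0,1,0 for degrees 0…4.
Finally multiplying by (1 + t^2 + t^3), the product of all factors after the first has coefficients 1,0,1,2,0 for degrees 0…4.
[t^4] = 1·2 + 1·1 + 1·0 = 3.

3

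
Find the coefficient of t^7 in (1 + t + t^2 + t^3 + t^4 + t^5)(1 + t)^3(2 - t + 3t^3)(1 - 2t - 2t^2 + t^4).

(1 + t + t^2 + t^3 + t^4 + t^5) has coefficients 1,1,1,1,1,1 for degrees 0…5.
(1 + t)^3 has coefficients 1,3,3,1,0,0,0,0 for degrees 0…7.
Multiplying by (2 - t + 3t^3) gives running coefficients 2,5,3,2,8,9,3,0 for degrees 0…7.
Finally multiplying by (1 - 2t - 2t^2 + t^4), the product of all factors after the first has coefficients 2,1,-11,-14,0,-6,-28,-22 for degrees 0…7.
[t^7] = 1·(-22) + 1·(-28) + 1·(-6) + 1·0 + 1·(-14) + 1·(-11) = -81.

-81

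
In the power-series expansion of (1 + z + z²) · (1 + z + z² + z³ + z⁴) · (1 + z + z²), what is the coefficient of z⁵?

8

(1 + z + z²) has coefficients 1,1,1 for degrees 0…2.
(1 + z + z² + z³ + z⁴) has coefficients 1,1,1,1,1,0 for degrees 0…5.
Finally multiplying by (1 + z + z²), the product of all factors after the first has coefficients 1,2,3,3,3,2 for degrees 0…5.
[z⁵] = 1·2 + 1·3 + 1·3 = 8.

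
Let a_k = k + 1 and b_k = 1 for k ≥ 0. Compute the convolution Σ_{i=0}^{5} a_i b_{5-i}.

This is [x^5] in the product of the two ordinary generating functions.
Σ = 1·1 + 2·1 + 3·1 + 4·1 + 5·1 + 6·1 = 21.

21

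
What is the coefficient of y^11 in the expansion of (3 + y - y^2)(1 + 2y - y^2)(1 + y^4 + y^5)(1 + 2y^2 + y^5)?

7

(3 + y - y^2) has coefficients 3,1,-1 for degrees 0…2.
(1 + 2y - y^2) has coefficients 1,2,-1,0,0,0,0,0,0,0,0,0 for degrees 0…11.
Multiplying by (1 + y^4 + y^5) gives running coefficients 1,2,-1,0,1,3,1,-1,0,0,0,0 for degrees 0…11.
Finally multiplying by (1 + 2y^2 + y^5), the product of all factors after the first has coefficients 1,2,1,4,-1,4,5,4,2,-1,3,1 for degrees 0…11.
[y^11] = 3·1 + 1·3 − 1·(-1) = 7.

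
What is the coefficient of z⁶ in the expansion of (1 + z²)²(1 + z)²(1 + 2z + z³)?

9

(1 + z²)² has coefficients 1,0,2,0,1 for degrees 0…4.
(1 + z)² has coefficients 1,2,1,0,0,0,0 for degrees 0…6.
Finally multiplying by (1 + 2z + z³), the product of all factors after the first has coefficients 1,4,5,3,2,1,0 for degrees 0…6.
[z⁶] = 1·0 + 2·2 + 1·5 = 9.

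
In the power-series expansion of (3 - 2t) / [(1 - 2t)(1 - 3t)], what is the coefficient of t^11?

1231837

Partial fractions give a closed form: a_n = (-4)·2^n + (7)·3^n.
At n = 11: a_11 = 1231837.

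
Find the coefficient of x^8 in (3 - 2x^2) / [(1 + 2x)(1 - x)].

427

The denominator gives the recurrence a_n = −a_(n−1) + 2a_(n−2) for n ≥ 3; the numerator fixes a_0 = 3, a_1 = -3, a_2 = 7.
Iterating: 3, -3, 7, -13, 27, -53, 107, -213, 427, so a_8 = 427.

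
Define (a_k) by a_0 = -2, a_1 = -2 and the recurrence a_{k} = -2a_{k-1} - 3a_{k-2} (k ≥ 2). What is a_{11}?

658

The ordinary generating function has denominator 1 + 2y + 3y^2.
Iterating the recurrence: a_0,…,a_{11} = -2, -2, 10, -14, -2, 46, -86, 34, 190, -482, 394, 658.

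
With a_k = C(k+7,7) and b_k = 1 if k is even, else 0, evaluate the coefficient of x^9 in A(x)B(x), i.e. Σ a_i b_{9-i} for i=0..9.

This is [x^9] in the product of the two ordinary generating functions.
Σ = 1·0 + 8·1 + 36·0 + 120·1 + 330·0 + 792·1 + 1716·0 + 3432·1 + 6435·0 + 11440·1 = 15792.

15792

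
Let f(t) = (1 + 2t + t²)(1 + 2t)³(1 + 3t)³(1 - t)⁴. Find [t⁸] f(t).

869

(1 + 2t + t²) has coefficients 1,2,1 for degrees 0…2.
(1 + 2t)³ has coefficients 1,6,12,8,0,0,0,0,0 for degrees 0…8.
Multiplying by (1 + 3t)³ gives running coefficients 1,15,93,305,558,540,216,0,0 for degrees 0…8.
Finally multiplying by (1 - t)⁴, the product of all factors after the first has coefficients 1,11,39,19,-163,-219,277,449,-306 for degrees 0…8.
[t⁸] = 1·(-306) + 2·449 + 1·277 = 869.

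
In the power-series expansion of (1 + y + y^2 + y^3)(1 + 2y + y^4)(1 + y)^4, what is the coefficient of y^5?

(1 + y + y^2 + y^3) has coefficients 1,1,1,1 for degrees 0…3.
(1 + 2y + y^4) has coefficients 1,2,0,0,1,0 for degrees 0…5.
Finally multiplying by (1 + y)^4, the product of all factors after the first has coefficients 1,6,14,16,10,6 for degrees 0…5.
[y^5] = 1·6 + 1·10 + 1·16 + 1·14 = 46.

46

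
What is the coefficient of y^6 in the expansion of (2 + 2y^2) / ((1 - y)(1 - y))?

The denominator gives the recurrence a_n = 2a_(n−1) − a_(n−2) for n ≥ 3; the numerator fixes a_0 = 2, a_1 = 4, a_2 = 8.
Iterating: 2, 4, 8, 12, 16, 20, 24, so a_6 = 24.

24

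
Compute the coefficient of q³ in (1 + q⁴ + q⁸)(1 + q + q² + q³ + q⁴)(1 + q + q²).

3

(1 + q⁴ + q⁸) has coefficients 1,0,0,0 for degrees 0…3.
(1 + q + q² + q³ + q⁴) has coefficients 1,1,1,1 for degrees 0…3.
Finally multiplying by (1 + q + q²), the product of all factors after the first has coefficients 1,2,3,3 for degrees 0…3.
[q³] = 1·3 = 3.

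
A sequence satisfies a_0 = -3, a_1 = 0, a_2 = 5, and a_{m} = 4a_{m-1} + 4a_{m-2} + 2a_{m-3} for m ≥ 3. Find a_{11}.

The ordinary generating function has denominator 1 - 4z - 4z^2 - 2z^3.
Iterating the recurrence: a_0,…,a_{11} = -3, 0, 5, 14, 76, 370, 1812, 8880, 43508, 213176, 1044496, 5117704.

5117704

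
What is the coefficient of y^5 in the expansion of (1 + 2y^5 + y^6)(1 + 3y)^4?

(1 + 2y^5 + y^6) has coefficients 1,0,0,0,0,2 for degrees 0…5.
(1 + 3y)^4 has coefficients 1,12,54,108,81,0 for degrees 0…5.
[y^5] = 1·0 + 2·1 = 2.

2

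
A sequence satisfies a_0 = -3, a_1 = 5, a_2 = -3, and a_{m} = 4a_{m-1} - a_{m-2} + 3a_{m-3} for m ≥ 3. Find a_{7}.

-5131

The ordinary generating function has denominator 1 - 4y + y^2 - 3y^3.
Iterating the recurrence: a_0,…,a_{7} = -3, 5, -3, -26, -86, -327, -1300, -5131.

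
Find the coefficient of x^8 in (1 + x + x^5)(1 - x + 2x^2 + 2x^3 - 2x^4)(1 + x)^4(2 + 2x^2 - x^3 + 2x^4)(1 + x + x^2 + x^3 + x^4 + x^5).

330

(1 + x + x^5) has coefficients 1,1,0,0,0,1 for degrees 0…5.
(1 - x + 2x^2 + 2x^3 - 2x^4) has coefficients 1,-1,2,2,-2,0,0,0,0 for degrees 0…8.
Multiplying by (1 + x)^4 gives running coefficients 1,3,4,8,15,11,-2,-6,-2 for degrees 0…8.
Multiplying by (2 + 2x^2 - x^3 + 2x^4) gives running coefficients 2,6,10,21,37,40,26,11,11 for degrees 0…8.
Finally multiplying by (1 + x + x^2 + x^3 + x^4 + x^5), the product of all factors after the first has coefficients 2,8,18,39,76,116,140,145,146 for degrees 0…8.
[x^8] = 1·146 + 1·145 + 1·39 = 330.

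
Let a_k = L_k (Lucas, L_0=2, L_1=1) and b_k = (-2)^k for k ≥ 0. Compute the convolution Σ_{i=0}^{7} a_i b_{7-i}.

-243

Write out a_i and b_{7-i} for i = 0,…,7 and sum the products.
Σ = 2·(-128) + 1·64 + 3·(-32) + 4·16 + 7·(-8) + 11·4 + 18·(-2) + 29·1 = -243.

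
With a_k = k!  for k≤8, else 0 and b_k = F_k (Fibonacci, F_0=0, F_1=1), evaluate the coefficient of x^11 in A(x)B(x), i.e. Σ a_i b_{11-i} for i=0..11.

The convolution is the t^11 coefficient of A(t)B(t).
Σ = 1·89 + 1·55 + 2·34 + 6·21 + 24·13 + 120·8 + 720·5 + 5040·3 + 40320·2 + 0·1 + 0·1 + 0·0 = 100970.

100970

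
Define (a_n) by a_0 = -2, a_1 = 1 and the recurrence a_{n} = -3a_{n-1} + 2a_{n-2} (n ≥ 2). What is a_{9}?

The ordinary generating function has denominator 1 + 3t - 2t^2.
Iterating the recurrence: a_0,…,a_{9} = -2, 1, -7, 23, -83, 295, -1051, 3743, -13331, 47479.

47479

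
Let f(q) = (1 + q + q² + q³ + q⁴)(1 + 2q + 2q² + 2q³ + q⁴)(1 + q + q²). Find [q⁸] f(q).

(1 + q + q² + q³ + q⁴) has coefficients 1,1,1,1,1 for degrees 0…4.
(1 + 2q + 2q² + 2q³ + q⁴) has coefficients 1,2,2,2,1,0,0,0,0 for degrees 0…8.
Finally multiplying by (1 + q + q²), the product of all factors after the first has coefficients 1,3,5,6,5,3,1,0,0 for degrees 0…8.
[q⁸] = 1·0 + 1·0 + 1·1 + 1·3 + 1·5 = 9.

9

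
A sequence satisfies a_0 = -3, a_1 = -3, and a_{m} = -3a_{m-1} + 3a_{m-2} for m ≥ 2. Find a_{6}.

The ordinary generating function has denominator 1 + 3q - 3q^2.
Iterating the recurrence: a_0,…,a_{6} = -3, -3, 0, -9, 27, -108, 405.

405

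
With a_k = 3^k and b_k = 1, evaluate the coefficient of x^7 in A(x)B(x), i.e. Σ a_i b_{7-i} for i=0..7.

3280

The convolution is the t^7 coefficient of A(t)B(t).
Σ = 1·1 + 3·1 + 9·1 + 27·1 + 81·1 + 243·1 + 729·1 + 2187·1 = 3280.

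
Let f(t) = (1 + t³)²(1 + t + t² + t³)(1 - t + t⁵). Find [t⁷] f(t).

(1 + t³)² has coefficients 1,0,0,2,0,0,1 for degrees 0…6.
(1 + t + t² + t³) has coefficients 1,1,1,1,0,0,0,0 for degrees 0…7.
Finally multiplying by (1 - t + t⁵), the product of all factors after the first has coefficients 1,0,0,0,-1,1,1,1 for degrees 0…7.
[t⁷] = 1·1 + 2·(-1) + 1·0 = -1.

-1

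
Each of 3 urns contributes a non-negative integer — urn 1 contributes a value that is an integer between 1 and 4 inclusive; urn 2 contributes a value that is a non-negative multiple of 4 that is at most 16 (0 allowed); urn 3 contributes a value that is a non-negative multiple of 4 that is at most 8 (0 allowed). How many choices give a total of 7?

The generating function for the choices is (y + y^2 + y^3 + y^4)·(1 + y^4 + y^8 + y^12 + y^16)·(1 + y^4 + y^8); the count is [y^7].
(y + y^2 + y^3 + y^4) has coefficients 0,1,1,1,1 for degrees 0…4.
(1 + y^4 + y^8 + y^12 + y^16) has coefficients 1,0,0,0,1,0,0,0 for degrees 0…7.
Finally multiplying by (1 + y^4 + y^8), the product of all factors after the first has coefficients 1,0,0,0,2,0,0,0 for degrees 0…7.
[y^7] = 1·0 + 1·0 + 1·2 + 1·0 = 2.

2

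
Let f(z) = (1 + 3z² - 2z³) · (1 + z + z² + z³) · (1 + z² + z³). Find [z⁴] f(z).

(1 + 3z² - 2z³) has coefficients 1,0,3,-2 for degrees 0…3.
(1 + z + z² + z³) has coefficients 1,1,1,1,0 for degrees 0…4.
Finally multiplying by (1 + z² + z³), the product of all factors after the first has coefficients 1,1,2,3,2 for degrees 0…4.
[z⁴] = 1·2 + 3·2 − 2·1 = 6.

6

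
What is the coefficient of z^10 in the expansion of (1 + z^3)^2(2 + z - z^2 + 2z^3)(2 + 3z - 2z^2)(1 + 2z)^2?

-40

(1 + z^3)^2 has coefficients 1,0,0,2,0,0,1 for degrees 0…6.
(2 + z - z^2 + 2z^3) has coefficients 2,1,-1,2,0,0,0,0,0,0,0 for degrees 0…10.
Multiplying by (2 + 3z - 2z^2) gives running coefficients 4,8,-3,-1,8,-4,0,0,0,0,0 for degrees 0…10.
Finally multiplying by (1 + 2z)^2, the product of all factors after the first has coefficients 4,24,45,19,-8,24,16,-16,0,0,0 for degrees 0…10.
[z^10] = 1·0 + 2·(-16) + 1·(-8) = -40.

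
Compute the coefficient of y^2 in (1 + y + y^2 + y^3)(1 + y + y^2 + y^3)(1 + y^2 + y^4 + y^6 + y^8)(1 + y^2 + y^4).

5

(1 + y + y^2 + y^3) has coefficients 1,1,1 for degrees 0…2.
(1 + y + y^2 + y^3) has coefficients 1,1,1 for degrees 0…2.
Multiplying by (1 + y^2 + y^4 + y^6 + y^8) gives running coefficients 1,1,2 for degrees 0…2.
Finally multiplying by (1 + y^2 + y^4), the product of all factors after the first has coefficients 1,1,3 for degrees 0…2.
[y^2] = 1·3 + 1·1 + 1·1 = 5.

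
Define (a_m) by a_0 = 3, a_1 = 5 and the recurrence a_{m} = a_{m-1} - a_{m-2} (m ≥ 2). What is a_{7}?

5

The ordinary generating function has denominator 1 - q + q^2.
Iterating the recurrence: a_0,…,a_{7} = 3, 5, 2, -3, -5, -2, 3, 5.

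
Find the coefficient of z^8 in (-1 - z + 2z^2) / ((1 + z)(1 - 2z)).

The denominator gives the recurrence a_n = a_(n−1) + 2a_(n−2) for n ≥ 3; the numerator fixes a_0 = -1, a_1 = -2, a_2 = -2.
Iterating: -1, -2, -2, -6, -10, -22, -42, -86, -170, so a_8 = -170.

-170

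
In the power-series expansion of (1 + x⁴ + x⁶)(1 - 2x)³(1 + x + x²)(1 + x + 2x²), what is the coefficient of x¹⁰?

(1 + x⁴ + x⁶) has coefficients 1,0,0,0,1,0,1 for degrees 0…6.
(1 - 2x)³ has coefficients 1,-6,12,-8,0,0,0,0,0,0,0 for degrees 0…10.
Multiplying by (1 + x + x²) gives running coefficients 1,-5,7,-2,4,-8,0,0,0,0,0 for degrees 0…10.
Finally multiplying by (1 + x + 2x²), the product of all factors after the first has coefficients 1,-4,4,-5,16,-8,0,-16,0,0,0 for degrees 0…10.
[x¹⁰] = 1·0 + 1·0 + 1·16 = 16.

16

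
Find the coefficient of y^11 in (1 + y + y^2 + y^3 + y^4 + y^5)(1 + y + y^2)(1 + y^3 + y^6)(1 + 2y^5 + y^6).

21

(1 + y + y^2 + y^3 + y^4 + y^5) has coefficients 1,1,1,1,1,1 for degrees 0…5.
(1 + y + y^2) has coefficients 1,1,1,0,0,0,0,0,0,0,0,0 for degrees 0…11.
Multiplying by (1 + y^3 + y^6) gives running coefficients 1,1,1,1,1,1,1,1,1,0,0,0 for degrees 0…11.
Finally multiplying by (1 + 2y^5 + y^6), the product of all factors after the first has coefficients 1,1,1,1,1,3,4,4,4,3,3,3 for degrees 0…11.
[y^11] = 1·3 + 1·3 + 1·3 + 1·4 + 1·4 + 1·4 = 21.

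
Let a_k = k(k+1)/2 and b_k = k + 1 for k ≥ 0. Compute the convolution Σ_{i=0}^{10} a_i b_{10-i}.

715

This is [x^10] in the product of the two ordinary generating functions.
Σ = 0·11 + 1·10 + 3·9 + 6·8 + 10·7 + 15·6 + 21·5 + 28·4 + 36·3 + 45·2 + 55·1 = 715.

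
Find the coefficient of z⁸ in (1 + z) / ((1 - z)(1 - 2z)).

766

Partial fractions give a closed form: a_n = (-2)·1^n + (3)·2^n.
At n = 8: a_8 = 766.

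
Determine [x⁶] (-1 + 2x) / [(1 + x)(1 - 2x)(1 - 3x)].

The denominator gives the recurrence a_n = 4a_(n−1) − a_(n−2) − 6a_(n−3) for n ≥ 3; the numerator fixes a_0 = -1, a_1 = -2, a_2 = -7.
Iterating: -1, -2, -7, -20, -61, -182, -547, so a_6 = -547.

-547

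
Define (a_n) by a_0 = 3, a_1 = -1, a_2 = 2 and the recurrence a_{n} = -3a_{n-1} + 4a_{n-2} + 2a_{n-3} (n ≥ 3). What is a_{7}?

-1014

The ordinary generating function has denominator 1 + 3t - 4t^2 - 2t^3.
Iterating the recurrence: a_0,…,a_{7} = 3, -1, 2, -4, 18, -66, 262, -1014.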